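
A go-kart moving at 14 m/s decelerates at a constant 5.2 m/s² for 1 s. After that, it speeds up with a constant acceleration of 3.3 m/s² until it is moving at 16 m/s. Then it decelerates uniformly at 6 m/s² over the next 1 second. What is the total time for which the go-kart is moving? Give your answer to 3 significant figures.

Phase 1 (decelerating): v₀ = 14.0 m/s, a = -5.2 m/s².
v = v₀ + at = 14.0 + (-5.2)(1) = 8.80 m/s
Δx = v₀t + ½at² = 14.0·1 + 0.5·-5.2·1² = 11.4 m

Phase 2 (accelerating): v₀ = 8.80 m/s, a = 3.3 m/s².
v = v₀ + at → t = (16 − 8.80) / 3.3 = 2.18 s
v² = v₀² + 2aΔx → Δx = (16² − 8.80²)/(2·3.3) = 27.1 m

Phase 3 (decelerating): v₀ = 16.0 m/s, a = -6 m/s².
v = v₀ + at = 16.0 + (-6)(1) = 10.0 m/s
Δx = v₀t + ½at² = 16.0·1 + 0.5·-6·1² = 13.0 m
Total time = 1.00 + 2.18 + 1.00 = 4.18 s

4.18 s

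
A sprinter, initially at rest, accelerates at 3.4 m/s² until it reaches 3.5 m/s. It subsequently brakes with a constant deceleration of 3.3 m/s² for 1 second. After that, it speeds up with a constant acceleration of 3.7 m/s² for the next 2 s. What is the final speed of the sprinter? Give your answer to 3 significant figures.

Phase 1 (accelerating): v₀ = 0 m/s, a = 3.4 m/s².
v = v₀ + at → t = (3.5 − 0) / 3.4 = 1.03 s
v² = v₀² + 2aΔx → Δx = (3.5² − 0²)/(2·3.4) = 1.80 m

Phase 2 (decelerating): v₀ = 3.50 m/s, a = -3.3 m/s².
v = v₀ + at = 3.50 + (-3.3)(1) = 0.200 m/s
Δx = v₀t + ½at² = 3.50·1 + 0.5·-3.3·1² = 1.85 m

Phase 3 (accelerating): v₀ = 0.200 m/s, a = 3.7 m/s².
v = v₀ + at = 0.200 + (3.7)(2) = 7.60 m/s
Δx = v₀t + ½at² = 0.200·2 + 0.5·3.7·2² = 7.80 m
Final speed = 7.60 m/s

7.60 m/s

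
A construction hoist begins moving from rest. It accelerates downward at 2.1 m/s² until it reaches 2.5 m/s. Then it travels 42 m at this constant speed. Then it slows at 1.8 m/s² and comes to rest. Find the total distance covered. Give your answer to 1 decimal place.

45.2 m

Phase 1 (accelerating): v₀ = 0 m/s, a = 2.1 m/s².
v = v₀ + at → t = (2.5 − 0) / 2.1 = 1.19 s
v² = v₀² + 2aΔx → Δx = (2.5² − 0²)/(2·2.1) = 1.49 m

Phase 2 (constant speed): v₀ = 2.50 m/s, a = 0 m/s².
Constant speed: t = d/v = 42/2.50 = 16.8 s

Phase 3 (decelerating): v₀ = 2.50 m/s, a = -1.8 m/s².
v = v₀ + at → t = (0 − 2.50) / -1.8 = 1.39 s
v² = v₀² + 2aΔx → Δx = (0² − 2.50²)/(2·-1.8) = 1.74 m
Total distance = 1.49 + 42.0 + 1.74 = 45.2 m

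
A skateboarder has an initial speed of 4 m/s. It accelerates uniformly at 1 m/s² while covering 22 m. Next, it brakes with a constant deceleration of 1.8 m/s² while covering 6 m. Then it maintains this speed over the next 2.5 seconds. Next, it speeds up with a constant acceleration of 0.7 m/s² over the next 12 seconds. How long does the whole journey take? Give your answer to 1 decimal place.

19.1 s

Phase 1 (accelerating): v₀ = 4.00 m/s, a = 1 m/s².
v² = v₀² + 2aΔx = 4.00² + 2·1·22 = 60.0 → v = 7.75 m/s
t = (v − v₀)/a = (7.75 − 4.00)/1 = 3.75 s

Phase 2 (decelerating): v₀ = 7.75 m/s, a = -1.8 m/s².
v² = v₀² + 2aΔx = 7.75² + 2·-1.8·6 = 38.4 → v = 6.20 m/s
t = (v − v₀)/a = (6.20 − 7.75)/-1.8 = 0.861 s

Phase 3 (constant speed): v₀ = 6.20 m/s, a = 0 m/s².
v = v₀ + at = 6.20 + (0)(2.5) = 6.20 m/s
Δx = v₀t + ½at² = 6.20·2.5 + 0.5·0·2.5² = 15.5 m

Phase 4 (accelerating): v₀ = 6.20 m/s, a = 0.7 m/s².
v = v₀ + at = 6.20 + (0.7)(12) = 14.6 m/s
Δx = v₀t + ½at² = 6.20·12 + 0.5·0.7·12² = 125 m
Total time = 3.75 + 0.861 + 2.50 + 12.0 = 19.1 s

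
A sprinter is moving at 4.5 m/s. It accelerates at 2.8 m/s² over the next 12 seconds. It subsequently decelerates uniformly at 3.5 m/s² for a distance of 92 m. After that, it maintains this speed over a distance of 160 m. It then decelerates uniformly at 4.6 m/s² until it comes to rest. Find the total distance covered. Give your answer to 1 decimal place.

595.4 m

Phase 1 (accelerating): v₀ = 4.50 m/s, a = 2.8 m/s².
v = v₀ + at = 4.50 + (2.8)(12) = 38.1 m/s
Δx = v₀t + ½at² = 4.50·12 + 0.5·2.8·12² = 256 m

Phase 2 (decelerating): v₀ = 38.1 m/s, a = -3.5 m/s².
v² = v₀² + 2aΔx = 38.1² + 2·-3.5·92 = 808 → v = 28.4 m/s
t = (v − v₀)/a = (28.4 − 38.1)/-3.5 = 2.77 s

Phase 3 (constant speed): v₀ = 28.4 m/s, a = 0 m/s².
Constant speed: t = d/v = 160/28.4 = 5.63 s

Phase 4 (decelerating): v₀ = 28.4 m/s, a = -4.6 m/s².
v = v₀ + at → t = (0 − 28.4) / -4.6 = 6.18 s
v² = v₀² + 2aΔx → Δx = (0² − 28.4²)/(2·-4.6) = 87.8 m
Total distance = 256 + 92.0 + 160 + 87.8 = 595 m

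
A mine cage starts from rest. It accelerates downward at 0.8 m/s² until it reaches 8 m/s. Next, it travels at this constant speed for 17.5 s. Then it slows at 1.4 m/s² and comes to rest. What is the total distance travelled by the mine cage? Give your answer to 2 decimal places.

202.86 m

Phase 1 (accelerating): v₀ = 0 m/s, a = 0.8 m/s².
v = v₀ + at → t = (8 − 0) / 0.8 = 10.0 s
v² = v₀² + 2aΔx → Δx = (8² − 0²)/(2·0.8) = 40.0 m

Phase 2 (constant speed): v₀ = 8.00 m/s, a = 0 m/s².
v = v₀ + at = 8.00 + (0)(17.5) = 8.00 m/s
Δx = v₀t + ½at² = 8.00·17.5 + 0.5·0·17.5² = 140 m

Phase 3 (decelerating): v₀ = 8.00 m/s, a = -1.4 m/s².
v = v₀ + at → t = (0 − 8.00) / -1.4 = 5.71 s
v² = v₀² + 2aΔx → Δx = (0² − 8.00²)/(2·-1.4) = 22.9 m
Total distance = 40.0 + 140 + 22.9 = 203 m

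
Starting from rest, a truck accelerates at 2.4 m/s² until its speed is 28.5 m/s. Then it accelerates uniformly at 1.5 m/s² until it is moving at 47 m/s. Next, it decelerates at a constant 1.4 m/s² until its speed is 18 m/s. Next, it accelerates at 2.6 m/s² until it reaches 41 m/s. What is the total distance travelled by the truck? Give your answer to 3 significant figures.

1570 m

Phase 1 (accelerating): v₀ = 0 m/s, a = 2.4 m/s².
v = v₀ + at → t = (28.5 − 0) / 2.4 = 11.9 s
v² = v₀² + 2aΔx → Δx = (28.5² − 0²)/(2·2.4) = 169 m

Phase 2 (accelerating): v₀ = 28.5 m/s, a = 1.5 m/s².
v = v₀ + at → t = (47 − 28.5) / 1.5 = 12.3 s
v² = v₀² + 2aΔx → Δx = (47² − 28.5²)/(2·1.5) = 466 m

Phase 3 (decelerating): v₀ = 47.0 m/s, a = -1.4 m/s².
v = v₀ + at → t = (18 − 47.0) / -1.4 = 20.7 s
v² = v₀² + 2aΔx → Δx = (18² − 47.0²)/(2·-1.4) = 673 m

Phase 4 (accelerating): v₀ = 18.0 m/s, a = 2.6 m/s².
v = v₀ + at → t = (41 − 18.0) / 2.6 = 8.85 s
v² = v₀² + 2aΔx → Δx = (41² − 18.0²)/(2·2.6) = 261 m
Total distance = 169 + 466 + 673 + 261 = 1570 m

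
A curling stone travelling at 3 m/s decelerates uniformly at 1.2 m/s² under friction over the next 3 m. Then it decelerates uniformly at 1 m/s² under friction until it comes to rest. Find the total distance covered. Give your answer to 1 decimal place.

Phase 1 (decelerating): v₀ = 3.00 m/s, a = -1.2 m/s².
v² = v₀² + 2aΔx = 3.00² + 2·-1.2·3 = 1.80 → v = 1.34 m/s
t = (v − v₀)/a = (1.34 − 3.00)/-1.2 = 1.38 s

Phase 2 (decelerating): v₀ = 1.34 m/s, a = -1 m/s².
v = v₀ + at → t = (0 − 1.34) / -1 = 1.34 s
v² = v₀² + 2aΔx → Δx = (0² − 1.34²)/(2·-1) = 0.900 m
Total distance = 3.00 + 0.900 = 3.90 m

3.9 m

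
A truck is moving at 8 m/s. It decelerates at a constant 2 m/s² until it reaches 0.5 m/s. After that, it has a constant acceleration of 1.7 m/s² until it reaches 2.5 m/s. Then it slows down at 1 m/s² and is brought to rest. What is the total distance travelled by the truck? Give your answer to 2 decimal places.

20.83 m

Phase 1 (decelerating): v₀ = 8.00 m/s, a = -2 m/s².
v = v₀ + at → t = (0.5 − 8.00) / -2 = 3.75 s
v² = v₀² + 2aΔx → Δx = (0.5² − 8.00²)/(2·-2) = 15.9 m

Phase 2 (accelerating): v₀ = 0.500 m/s, a = 1.7 m/s².
v = v₀ + at → t = (2.5 − 0.500) / 1.7 = 1.18 s
v² = v₀² + 2aΔx → Δx = (2.5² − 0.500²)/(2·1.7) = 1.76 m

Phase 3 (decelerating): v₀ = 2.50 m/s, a = -1 m/s².
v = v₀ + at → t = (0 − 2.50) / -1 = 2.50 s
v² = v₀² + 2aΔx → Δx = (0² − 2.50²)/(2·-1) = 3.12 m
Total distance = 15.9 + 1.76 + 3.12 = 20.8 m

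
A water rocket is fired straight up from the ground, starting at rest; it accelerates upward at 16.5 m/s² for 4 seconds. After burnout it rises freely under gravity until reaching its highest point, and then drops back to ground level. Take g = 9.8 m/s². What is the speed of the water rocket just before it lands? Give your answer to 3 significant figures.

83.3 m/s

Phase 1 (powered ascent): v₀ = 0 m/s, a = 16.5 m/s².
v = v₀ + at = 0 + (16.5)(4) = 66.0 m/s
Δx = v₀t + ½at² = 0·4 + 0.5·16.5·4² = 132 m

Phase 2 (coasting upward): v₀ = 66.0 m/s, a = -9.8 m/s².
v = v₀ + at → t = (0 − 66.0) / -9.8 = 6.73 s
v² = v₀² + 2aΔx → Δx = (0² − 66.0²)/(2·-9.8) = 222 m

Phase 3 (free fall): v₀ = 0 m/s, a = -9.8 m/s².
Falls 354 m from rest: t = √(2·354/9.8) = 8.50 s; v = g·t = 83.3 m/s.
Impact speed = 83.3 m/s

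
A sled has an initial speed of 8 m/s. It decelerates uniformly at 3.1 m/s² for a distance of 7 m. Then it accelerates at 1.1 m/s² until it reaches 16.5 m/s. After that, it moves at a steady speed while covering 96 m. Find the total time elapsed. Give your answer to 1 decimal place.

Phase 1 (decelerating): v₀ = 8.00 m/s, a = -3.1 m/s².
v² = v₀² + 2aΔx = 8.00² + 2·-3.1·7 = 20.6 → v = 4.54 m/s
t = (v − v₀)/a = (4.54 − 8.00)/-3.1 = 1.12 s

Phase 2 (accelerating): v₀ = 4.54 m/s, a = 1.1 m/s².
v = v₀ + at → t = (16.5 − 4.54) / 1.1 = 10.9 s
v² = v₀² + 2aΔx → Δx = (16.5² − 4.54²)/(2·1.1) = 114 m

Phase 3 (constant speed): v₀ = 16.5 m/s, a = 0 m/s².
Constant speed: t = d/v = 96/16.5 = 5.82 s
Total time = 1.12 + 10.9 + 5.82 = 17.8 s

17.8 s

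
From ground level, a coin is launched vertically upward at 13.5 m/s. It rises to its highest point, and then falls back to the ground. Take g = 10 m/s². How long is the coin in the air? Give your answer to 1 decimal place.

Phase 1 (rising): v₀ = 13.5 m/s, a = -10 m/s².
v = v₀ + at → t = (0 − 13.5) / -10 = 1.35 s
v² = v₀² + 2aΔx → Δx = (0² − 13.5²)/(2·-10) = 9.11 m

Phase 2 (falling): v₀ = 0 m/s, a = -10 m/s².
Falls 9.11 m from rest: t = √(2·9.11/10) = 1.35 s; v = g·t = 13.5 m/s.
Total time = 1.35 + 1.35 = 2.70 s

2.7 s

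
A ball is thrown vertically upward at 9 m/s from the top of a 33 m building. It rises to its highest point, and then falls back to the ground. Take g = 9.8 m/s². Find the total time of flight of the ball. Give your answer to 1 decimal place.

3.7 s

Phase 1 (rising): v₀ = 9.00 m/s, a = -9.8 m/s².
v = v₀ + at → t = (0 − 9.00) / -9.8 = 0.918 s
v² = v₀² + 2aΔx → Δx = (0² − 9.00²)/(2·-9.8) = 4.13 m

Phase 2 (falling): v₀ = 0 m/s, a = -9.8 m/s².
Falls 37.1 m from rest: t = √(2·37.1/9.8) = 2.75 s; v = g·t = 27.0 m/s.
Total time = 0.918 + 2.75 = 3.67 s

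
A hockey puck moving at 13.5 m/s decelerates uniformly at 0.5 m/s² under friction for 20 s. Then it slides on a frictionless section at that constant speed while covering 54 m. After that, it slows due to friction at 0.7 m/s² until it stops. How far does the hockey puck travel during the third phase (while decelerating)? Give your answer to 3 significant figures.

8.75 m

Phase 1 (decelerating): v₀ = 13.5 m/s, a = -0.5 m/s².
v = v₀ + at = 13.5 + (-0.5)(20) = 3.50 m/s
Δx = v₀t + ½at² = 13.5·20 + 0.5·-0.5·20² = 170 m

Phase 2 (constant speed): v₀ = 3.50 m/s, a = 0 m/s².
Constant speed: t = d/v = 54/3.50 = 15.4 s

Phase 3 (decelerating): v₀ = 3.50 m/s, a = -0.7 m/s².
v = v₀ + at → t = (0 − 3.50) / -0.7 = 5.00 s
v² = v₀² + 2aΔx → Δx = (0² − 3.50²)/(2·-0.7) = 8.75 m
Distance in phase 3 = 8.75 m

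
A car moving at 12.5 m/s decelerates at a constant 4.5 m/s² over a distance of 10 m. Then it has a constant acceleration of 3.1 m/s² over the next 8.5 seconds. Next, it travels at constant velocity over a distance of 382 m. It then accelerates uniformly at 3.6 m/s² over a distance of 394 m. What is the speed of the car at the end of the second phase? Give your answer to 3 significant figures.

34.5 m/s

Phase 1 (decelerating): v₀ = 12.5 m/s, a = -4.5 m/s².
v² = v₀² + 2aΔx = 12.5² + 2·-4.5·10 = 66.2 → v = 8.14 m/s
t = (v − v₀)/a = (8.14 − 12.5)/-4.5 = 0.969 s

Phase 2 (accelerating): v₀ = 8.14 m/s, a = 3.1 m/s².
v = v₀ + at = 8.14 + (3.1)(8.5) = 34.5 m/s
Δx = v₀t + ½at² = 8.14·8.5 + 0.5·3.1·8.5² = 181 m
Speed at end of phase 2 = 34.5 m/s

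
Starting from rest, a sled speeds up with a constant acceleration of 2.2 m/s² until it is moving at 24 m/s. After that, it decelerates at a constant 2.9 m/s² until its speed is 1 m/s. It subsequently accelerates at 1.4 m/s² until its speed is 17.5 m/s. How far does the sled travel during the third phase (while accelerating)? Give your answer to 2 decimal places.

Phase 1 (accelerating): v₀ = 0 m/s, a = 2.2 m/s².
v = v₀ + at → t = (24 − 0) / 2.2 = 10.9 s
v² = v₀² + 2aΔx → Δx = (24² − 0²)/(2·2.2) = 131 m

Phase 2 (decelerating): v₀ = 24.0 m/s, a = -2.9 m/s².
v = v₀ + at → t = (1 − 24.0) / -2.9 = 7.93 s
v² = v₀² + 2aΔx → Δx = (1² − 24.0²)/(2·-2.9) = 99.1 m

Phase 3 (accelerating): v₀ = 1.00 m/s, a = 1.4 m/s².
v = v₀ + at → t = (17.5 − 1.00) / 1.4 = 11.8 s
v² = v₀² + 2aΔx → Δx = (17.5² − 1.00²)/(2·1.4) = 109 m
Distance in phase 3 = 109 m

109.02 m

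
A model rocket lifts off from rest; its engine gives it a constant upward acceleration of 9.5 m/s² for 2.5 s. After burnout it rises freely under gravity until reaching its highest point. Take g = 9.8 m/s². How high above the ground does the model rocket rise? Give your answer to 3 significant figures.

Phase 1 (powered ascent): v₀ = 0 m/s, a = 9.5 m/s².
v = v₀ + at = 0 + (9.5)(2.5) = 23.8 m/s
Δx = v₀t + ½at² = 0·2.5 + 0.5·9.5·2.5² = 29.7 m

Phase 2 (coasting upward): v₀ = 23.8 m/s, a = -9.8 m/s².
v = v₀ + at → t = (0 − 23.8) / -9.8 = 2.42 s
v² = v₀² + 2aΔx → Δx = (0² − 23.8²)/(2·-9.8) = 28.8 m
Maximum height = 29.7 + 28.8 = 58.5 m

58.5 m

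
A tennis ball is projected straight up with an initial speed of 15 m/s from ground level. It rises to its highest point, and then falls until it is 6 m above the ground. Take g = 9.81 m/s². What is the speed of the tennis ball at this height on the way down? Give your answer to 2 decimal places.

Phase 1 (rising): v₀ = 15.0 m/s, a = -9.81 m/s².
v = v₀ + at → t = (0 − 15.0) / -9.81 = 1.53 s
v² = v₀² + 2aΔx → Δx = (0² − 15.0²)/(2·-9.81) = 11.5 m

Phase 2 (falling): v₀ = 0 m/s, a = -9.81 m/s².
Falls 5.47 m from rest: t = √(2·5.47/9.81) = 1.06 s; v = g·t = 10.4 m/s.
Final speed = 10.4 m/s

10.36 m/s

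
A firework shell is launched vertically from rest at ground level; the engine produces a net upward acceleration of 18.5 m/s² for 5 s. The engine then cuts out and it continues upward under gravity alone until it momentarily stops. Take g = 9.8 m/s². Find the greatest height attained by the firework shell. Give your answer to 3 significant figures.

Phase 1 (powered ascent): v₀ = 0 m/s, a = 18.5 m/s².
v = v₀ + at = 0 + (18.5)(5) = 92.5 m/s
Δx = v₀t + ½at² = 0·5 + 0.5·18.5·5² = 231 m

Phase 2 (coasting upward): v₀ = 92.5 m/s, a = -9.8 m/s².
v = v₀ + at → t = (0 − 92.5) / -9.8 = 9.44 s
v² = v₀² + 2aΔx → Δx = (0² − 92.5²)/(2·-9.8) = 437 m
Maximum height = 231 + 437 = 668 m

668 m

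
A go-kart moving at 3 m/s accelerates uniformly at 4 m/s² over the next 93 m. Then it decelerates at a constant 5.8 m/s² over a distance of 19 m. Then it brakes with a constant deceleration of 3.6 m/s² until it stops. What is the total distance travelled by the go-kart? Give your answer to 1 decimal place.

186.0 m

Phase 1 (accelerating): v₀ = 3.00 m/s, a = 4 m/s².
v² = v₀² + 2aΔx = 3.00² + 2·4·93 = 753 → v = 27.4 m/s
t = (v − v₀)/a = (27.4 − 3.00)/4 = 6.11 s

Phase 2 (decelerating): v₀ = 27.4 m/s, a = -5.8 m/s².
v² = v₀² + 2aΔx = 27.4² + 2·-5.8·19 = 533 → v = 23.1 m/s
t = (v − v₀)/a = (23.1 − 27.4)/-5.8 = 0.752 s

Phase 3 (decelerating): v₀ = 23.1 m/s, a = -3.6 m/s².
v = v₀ + at → t = (0 − 23.1) / -3.6 = 6.41 s
v² = v₀² + 2aΔx → Δx = (0² − 23.1²)/(2·-3.6) = 74.0 m
Total distance = 93.0 + 19.0 + 74.0 = 186 m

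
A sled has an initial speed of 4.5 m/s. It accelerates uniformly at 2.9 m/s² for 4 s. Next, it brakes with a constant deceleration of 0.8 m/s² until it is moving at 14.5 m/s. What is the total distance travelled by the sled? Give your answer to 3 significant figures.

71.8 m

Phase 1 (accelerating): v₀ = 4.50 m/s, a = 2.9 m/s².
v = v₀ + at = 4.50 + (2.9)(4) = 16.1 m/s
Δx = v₀t + ½at² = 4.50·4 + 0.5·2.9·4² = 41.2 m

Phase 2 (decelerating): v₀ = 16.1 m/s, a = -0.8 m/s².
v = v₀ + at → t = (14.5 − 16.1) / -0.8 = 2.00 s
v² = v₀² + 2aΔx → Δx = (14.5² − 16.1²)/(2·-0.8) = 30.6 m
Total distance = 41.2 + 30.6 = 71.8 m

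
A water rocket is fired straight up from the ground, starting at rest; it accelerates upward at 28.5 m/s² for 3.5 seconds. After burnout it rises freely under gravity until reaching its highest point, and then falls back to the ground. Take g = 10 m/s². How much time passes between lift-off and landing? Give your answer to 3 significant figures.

Phase 1 (powered ascent): v₀ = 0 m/s, a = 28.5 m/s².
v = v₀ + at = 0 + (28.5)(3.5) = 99.8 m/s
Δx = v₀t + ½at² = 0·3.5 + 0.5·28.5·3.5² = 175 m

Phase 2 (coasting upward): v₀ = 99.8 m/s, a = -10 m/s².
v = v₀ + at → t = (0 − 99.8) / -10 = 9.97 s
v² = v₀² + 2aΔx → Δx = (0² − 99.8²)/(2·-10) = 498 m

Phase 3 (free fall): v₀ = 0 m/s, a = -10 m/s².
Falls 672 m from rest: t = √(2·672/10) = 11.6 s; v = g·t = 116 m/s.
Total time = 3.50 + 9.97 + 11.6 = 25.1 s

25.1 s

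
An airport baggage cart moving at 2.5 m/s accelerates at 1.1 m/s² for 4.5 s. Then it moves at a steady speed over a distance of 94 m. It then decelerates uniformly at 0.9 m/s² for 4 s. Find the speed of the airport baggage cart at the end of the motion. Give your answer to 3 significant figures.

Phase 1 (accelerating): v₀ = 2.50 m/s, a = 1.1 m/s².
v = v₀ + at = 2.50 + (1.1)(4.5) = 7.45 m/s
Δx = v₀t + ½at² = 2.50·4.5 + 0.5·1.1·4.5² = 22.4 m

Phase 2 (constant speed): v₀ = 7.45 m/s, a = 0 m/s².
Constant speed: t = d/v = 94/7.45 = 12.6 s

Phase 3 (decelerating): v₀ = 7.45 m/s, a = -0.9 m/s².
v = v₀ + at = 7.45 + (-0.9)(4) = 3.85 m/s
Δx = v₀t + ½at² = 7.45·4 + 0.5·-0.9·4² = 22.6 m
Final speed = 3.85 m/s

3.85 m/s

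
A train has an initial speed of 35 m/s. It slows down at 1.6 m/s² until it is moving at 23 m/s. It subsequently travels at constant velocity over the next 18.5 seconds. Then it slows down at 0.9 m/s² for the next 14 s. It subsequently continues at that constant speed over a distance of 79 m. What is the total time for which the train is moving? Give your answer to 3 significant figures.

47.6 s

Phase 1 (decelerating): v₀ = 35.0 m/s, a = -1.6 m/s².
v = v₀ + at → t = (23 − 35.0) / -1.6 = 7.50 s
v² = v₀² + 2aΔx → Δx = (23² − 35.0²)/(2·-1.6) = 218 m

Phase 2 (constant speed): v₀ = 23.0 m/s, a = 0 m/s².
v = v₀ + at = 23.0 + (0)(18.5) = 23.0 m/s
Δx = v₀t + ½at² = 23.0·18.5 + 0.5·0·18.5² = 426 m

Phase 3 (decelerating): v₀ = 23.0 m/s, a = -0.9 m/s².
v = v₀ + at = 23.0 + (-0.9)(14) = 10.4 m/s
Δx = v₀t + ½at² = 23.0·14 + 0.5·-0.9·14² = 234 m

Phase 4 (constant speed): v₀ = 10.4 m/s, a = 0 m/s².
Constant speed: t = d/v = 79/10.4 = 7.60 s
Total time = 7.50 + 18.5 + 14.0 + 7.60 = 47.6 s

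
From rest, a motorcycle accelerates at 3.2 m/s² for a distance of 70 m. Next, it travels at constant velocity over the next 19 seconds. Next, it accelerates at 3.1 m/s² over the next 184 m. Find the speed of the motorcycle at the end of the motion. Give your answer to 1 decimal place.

39.9 m/s

Phase 1 (accelerating): v₀ = 0 m/s, a = 3.2 m/s².
v² = v₀² + 2aΔx = 0² + 2·3.2·70 = 448 → v = 21.2 m/s
t = (v − v₀)/a = (21.2 − 0)/3.2 = 6.61 s

Phase 2 (constant speed): v₀ = 21.2 m/s, a = 0 m/s².
v = v₀ + at = 21.2 + (0)(19) = 21.2 m/s
Δx = v₀t + ½at² = 21.2·19 + 0.5·0·19² = 402 m

Phase 3 (accelerating): v₀ = 21.2 m/s, a = 3.1 m/s².
v² = v₀² + 2aΔx = 21.2² + 2·3.1·184 = 1590 → v = 39.9 m/s
t = (v − v₀)/a = (39.9 − 21.2)/3.1 = 6.03 s
Final speed = 39.9 m/s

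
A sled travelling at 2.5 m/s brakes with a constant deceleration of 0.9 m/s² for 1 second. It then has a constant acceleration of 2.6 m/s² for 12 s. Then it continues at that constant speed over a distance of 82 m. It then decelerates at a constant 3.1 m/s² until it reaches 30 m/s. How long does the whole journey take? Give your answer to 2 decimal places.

Phase 1 (decelerating): v₀ = 2.50 m/s, a = -0.9 m/s².
v = v₀ + at = 2.50 + (-0.9)(1) = 1.60 m/s
Δx = v₀t + ½at² = 2.50·1 + 0.5·-0.9·1² = 2.05 m

Phase 2 (accelerating): v₀ = 1.60 m/s, a = 2.6 m/s².
v = v₀ + at = 1.60 + (2.6)(12) = 32.8 m/s
Δx = v₀t + ½at² = 1.60·12 + 0.5·2.6·12² = 206 m

Phase 3 (constant speed): v₀ = 32.8 m/s, a = 0 m/s².
Constant speed: t = d/v = 82/32.8 = 2.50 s

Phase 4 (decelerating): v₀ = 32.8 m/s, a = -3.1 m/s².
v = v₀ + at → t = (30 − 32.8) / -3.1 = 0.903 s
v² = v₀² + 2aΔx → Δx = (30² − 32.8²)/(2·-3.1) = 28.4 m
Total time = 1.00 + 12.0 + 2.50 + 0.903 = 16.4 s

16.40 s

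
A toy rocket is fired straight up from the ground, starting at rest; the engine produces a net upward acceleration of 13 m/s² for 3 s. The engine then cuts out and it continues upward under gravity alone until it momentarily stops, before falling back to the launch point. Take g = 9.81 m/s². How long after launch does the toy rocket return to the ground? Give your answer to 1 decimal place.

Phase 1 (powered ascent): v₀ = 0 m/s, a = 13 m/s².
v = v₀ + at = 0 + (13)(3) = 39.0 m/s
Δx = v₀t + ½at² = 0·3 + 0.5·13·3² = 58.5 m

Phase 2 (coasting upward): v₀ = 39.0 m/s, a = -9.81 m/s².
v = v₀ + at → t = (0 − 39.0) / -9.81 = 3.98 s
v² = v₀² + 2aΔx → Δx = (0² − 39.0²)/(2·-9.81) = 77.5 m

Phase 3 (free fall): v₀ = 0 m/s, a = -9.81 m/s².
Falls 136 m from rest: t = √(2·136/9.81) = 5.27 s; v = g·t = 51.7 m/s.
Total time = 3.00 + 3.98 + 5.27 = 12.2 s

12.2 s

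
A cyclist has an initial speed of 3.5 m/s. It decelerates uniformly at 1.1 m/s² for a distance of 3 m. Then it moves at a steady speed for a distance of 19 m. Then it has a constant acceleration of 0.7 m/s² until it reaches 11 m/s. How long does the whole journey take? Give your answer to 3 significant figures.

21.3 s

Phase 1 (decelerating): v₀ = 3.50 m/s, a = -1.1 m/s².
v² = v₀² + 2aΔx = 3.50² + 2·-1.1·3 = 5.65 → v = 2.38 m/s
t = (v − v₀)/a = (2.38 − 3.50)/-1.1 = 1.02 s

Phase 2 (constant speed): v₀ = 2.38 m/s, a = 0 m/s².
Constant speed: t = d/v = 19/2.38 = 7.99 s

Phase 3 (accelerating): v₀ = 2.38 m/s, a = 0.7 m/s².
v = v₀ + at → t = (11 − 2.38) / 0.7 = 12.3 s
v² = v₀² + 2aΔx → Δx = (11² − 2.38²)/(2·0.7) = 82.4 m
Total time = 1.02 + 7.99 + 12.3 = 21.3 s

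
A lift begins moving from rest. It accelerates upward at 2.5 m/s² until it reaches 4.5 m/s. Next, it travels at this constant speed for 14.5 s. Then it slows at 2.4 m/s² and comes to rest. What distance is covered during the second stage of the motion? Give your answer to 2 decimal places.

Phase 1 (accelerating): v₀ = 0 m/s, a = 2.5 m/s².
v = v₀ + at → t = (4.5 − 0) / 2.5 = 1.80 s
v² = v₀² + 2aΔx → Δx = (4.5² − 0²)/(2·2.5) = 4.05 m

Phase 2 (constant speed): v₀ = 4.50 m/s, a = 0 m/s².
v = v₀ + at = 4.50 + (0)(14.5) = 4.50 m/s
Δx = v₀t + ½at² = 4.50·14.5 + 0.5·0·14.5² = 65.2 m
Distance in phase 2 = 65.2 m

65.25 m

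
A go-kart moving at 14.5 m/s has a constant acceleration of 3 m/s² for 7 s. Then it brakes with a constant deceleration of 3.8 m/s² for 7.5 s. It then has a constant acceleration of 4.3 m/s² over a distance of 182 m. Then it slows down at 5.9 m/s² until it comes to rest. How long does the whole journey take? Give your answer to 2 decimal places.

29.03 s

Phase 1 (accelerating): v₀ = 14.5 m/s, a = 3 m/s².
v = v₀ + at = 14.5 + (3)(7) = 35.5 m/s
Δx = v₀t + ½at² = 14.5·7 + 0.5·3·7² = 175 m

Phase 2 (decelerating): v₀ = 35.5 m/s, a = -3.8 m/s².
v = v₀ + at = 35.5 + (-3.8)(7.5) = 7.00 m/s
Δx = v₀t + ½at² = 35.5·7.5 + 0.5·-3.8·7.5² = 159 m

Phase 3 (accelerating): v₀ = 7.00 m/s, a = 4.3 m/s².
v² = v₀² + 2aΔx = 7.00² + 2·4.3·182 = 1610 → v = 40.2 m/s
t = (v − v₀)/a = (40.2 − 7.00)/4.3 = 7.72 s

Phase 4 (decelerating): v₀ = 40.2 m/s, a = -5.9 m/s².
v = v₀ + at → t = (0 − 40.2) / -5.9 = 6.81 s
v² = v₀² + 2aΔx → Δx = (0² − 40.2²)/(2·-5.9) = 137 m
Total time = 7.00 + 7.50 + 7.72 + 6.81 = 29.0 s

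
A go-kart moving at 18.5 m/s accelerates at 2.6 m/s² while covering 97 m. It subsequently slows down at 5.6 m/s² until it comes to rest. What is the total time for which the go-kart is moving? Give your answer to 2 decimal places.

9.27 s

Phase 1 (accelerating): v₀ = 18.5 m/s, a = 2.6 m/s².
v² = v₀² + 2aΔx = 18.5² + 2·2.6·97 = 847 → v = 29.1 m/s
t = (v − v₀)/a = (29.1 − 18.5)/2.6 = 4.08 s

Phase 2 (decelerating): v₀ = 29.1 m/s, a = -5.6 m/s².
v = v₀ + at → t = (0 − 29.1) / -5.6 = 5.20 s
v² = v₀² + 2aΔx → Δx = (0² − 29.1²)/(2·-5.6) = 75.6 m
Total time = 4.08 + 5.20 = 9.27 s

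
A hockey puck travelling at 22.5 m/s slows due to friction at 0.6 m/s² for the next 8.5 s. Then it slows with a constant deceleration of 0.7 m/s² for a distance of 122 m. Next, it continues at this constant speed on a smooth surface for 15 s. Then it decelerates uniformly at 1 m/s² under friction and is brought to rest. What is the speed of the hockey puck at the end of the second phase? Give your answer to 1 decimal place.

11.5 m/s

Phase 1 (decelerating): v₀ = 22.5 m/s, a = -0.6 m/s².
v = v₀ + at = 22.5 + (-0.6)(8.5) = 17.4 m/s
Δx = v₀t + ½at² = 22.5·8.5 + 0.5·-0.6·8.5² = 170 m

Phase 2 (decelerating): v₀ = 17.4 m/s, a = -0.7 m/s².
v² = v₀² + 2aΔx = 17.4² + 2·-0.7·122 = 132 → v = 11.5 m/s
t = (v − v₀)/a = (11.5 − 17.4)/-0.7 = 8.45 s
Speed at end of phase 2 = 11.5 m/s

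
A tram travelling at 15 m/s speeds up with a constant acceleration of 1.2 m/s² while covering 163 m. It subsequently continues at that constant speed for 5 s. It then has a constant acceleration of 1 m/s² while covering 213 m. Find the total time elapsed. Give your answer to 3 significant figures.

Phase 1 (accelerating): v₀ = 15.0 m/s, a = 1.2 m/s².
v² = v₀² + 2aΔx = 15.0² + 2·1.2·163 = 616 → v = 24.8 m/s
t = (v − v₀)/a = (24.8 − 15.0)/1.2 = 8.19 s

Phase 2 (constant speed): v₀ = 24.8 m/s, a = 0 m/s².
v = v₀ + at = 24.8 + (0)(5) = 24.8 m/s
Δx = v₀t + ½at² = 24.8·5 + 0.5·0·5² = 124 m

Phase 3 (accelerating): v₀ = 24.8 m/s, a = 1 m/s².
v² = v₀² + 2aΔx = 24.8² + 2·1·213 = 1040 → v = 32.3 m/s
t = (v − v₀)/a = (32.3 − 24.8)/1 = 7.46 s
Total time = 8.19 + 5.00 + 7.46 = 20.6 s

20.6 s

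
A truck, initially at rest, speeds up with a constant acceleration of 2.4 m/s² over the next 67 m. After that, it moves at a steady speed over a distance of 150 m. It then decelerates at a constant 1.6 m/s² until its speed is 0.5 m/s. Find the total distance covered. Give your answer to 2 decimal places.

Phase 1 (accelerating): v₀ = 0 m/s, a = 2.4 m/s².
v² = v₀² + 2aΔx = 0² + 2·2.4·67 = 322 → v = 17.9 m/s
t = (v − v₀)/a = (17.9 − 0)/2.4 = 7.47 s

Phase 2 (constant speed): v₀ = 17.9 m/s, a = 0 m/s².
Constant speed: t = d/v = 150/17.9 = 8.36 s

Phase 3 (decelerating): v₀ = 17.9 m/s, a = -1.6 m/s².
v = v₀ + at → t = (0.5 − 17.9) / -1.6 = 10.9 s
v² = v₀² + 2aΔx → Δx = (0.5² − 17.9²)/(2·-1.6) = 100 m
Total distance = 67.0 + 150 + 100 = 317 m

317.42 m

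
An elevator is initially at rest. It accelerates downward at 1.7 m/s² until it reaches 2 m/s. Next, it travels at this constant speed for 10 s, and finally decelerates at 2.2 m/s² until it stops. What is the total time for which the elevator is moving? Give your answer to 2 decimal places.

12.09 s

Phase 1 (accelerating): v₀ = 0 m/s, a = 1.7 m/s².
v = v₀ + at → t = (2 − 0) / 1.7 = 1.18 s
v² = v₀² + 2aΔx → Δx = (2² − 0²)/(2·1.7) = 1.18 m

Phase 2 (constant speed): v₀ = 2.00 m/s, a = 0 m/s².
v = v₀ + at = 2.00 + (0)(10) = 2.00 m/s
Δx = v₀t + ½at² = 2.00·10 + 0.5·0·10² = 20.0 m

Phase 3 (decelerating): v₀ = 2.00 m/s, a = -2.2 m/s².
v = v₀ + at → t = (0 − 2.00) / -2.2 = 0.909 s
v² = v₀² + 2aΔx → Δx = (0² − 2.00²)/(2·-2.2) = 0.909 m
Total time = 1.18 + 10.0 + 0.909 = 12.1 s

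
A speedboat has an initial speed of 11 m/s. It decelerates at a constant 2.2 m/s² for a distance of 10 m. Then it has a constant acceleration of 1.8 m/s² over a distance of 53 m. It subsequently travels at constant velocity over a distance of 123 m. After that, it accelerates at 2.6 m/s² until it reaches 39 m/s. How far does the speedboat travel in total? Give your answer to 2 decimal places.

Phase 1 (decelerating): v₀ = 11.0 m/s, a = -2.2 m/s².
v² = v₀² + 2aΔx = 11.0² + 2·-2.2·10 = 77.0 → v = 8.77 m/s
t = (v − v₀)/a = (8.77 − 11.0)/-2.2 = 1.01 s

Phase 2 (accelerating): v₀ = 8.77 m/s, a = 1.8 m/s².
v² = v₀² + 2aΔx = 8.77² + 2·1.8·53 = 268 → v = 16.4 m/s
t = (v − v₀)/a = (16.4 − 8.77)/1.8 = 4.22 s

Phase 3 (constant speed): v₀ = 16.4 m/s, a = 0 m/s².
Constant speed: t = d/v = 123/16.4 = 7.52 s

Phase 4 (accelerating): v₀ = 16.4 m/s, a = 2.6 m/s².
v = v₀ + at → t = (39 − 16.4) / 2.6 = 8.71 s
v² = v₀² + 2aΔx → Δx = (39² − 16.4²)/(2·2.6) = 241 m
Total distance = 10.0 + 53.0 + 123 + 241 = 427 m

427.00 m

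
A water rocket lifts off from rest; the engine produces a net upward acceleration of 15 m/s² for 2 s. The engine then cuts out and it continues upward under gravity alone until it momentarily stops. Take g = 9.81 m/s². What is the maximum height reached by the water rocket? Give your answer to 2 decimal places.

Phase 1 (powered ascent): v₀ = 0 m/s, a = 15 m/s².
v = v₀ + at = 0 + (15)(2) = 30.0 m/s
Δx = v₀t + ½at² = 0·2 + 0.5·15·2² = 30.0 m

Phase 2 (coasting upward): v₀ = 30.0 m/s, a = -9.81 m/s².
v = v₀ + at → t = (0 − 30.0) / -9.81 = 3.06 s
v² = v₀² + 2aΔx → Δx = (0² − 30.0²)/(2·-9.81) = 45.9 m
Maximum height = 30.0 + 45.9 = 75.9 m

75.87 m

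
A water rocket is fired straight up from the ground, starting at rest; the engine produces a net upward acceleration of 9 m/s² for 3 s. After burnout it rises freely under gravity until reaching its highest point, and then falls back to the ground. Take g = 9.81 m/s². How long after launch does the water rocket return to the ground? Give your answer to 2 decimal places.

Phase 1 (powered ascent): v₀ = 0 m/s, a = 9 m/s².
v = v₀ + at = 0 + (9)(3) = 27.0 m/s
Δx = v₀t + ½at² = 0·3 + 0.5·9·3² = 40.5 m

Phase 2 (coasting upward): v₀ = 27.0 m/s, a = -9.81 m/s².
v = v₀ + at → t = (0 − 27.0) / -9.81 = 2.75 s
v² = v₀² + 2aΔx → Δx = (0² − 27.0²)/(2·-9.81) = 37.2 m

Phase 3 (free fall): v₀ = 0 m/s, a = -9.81 m/s².
Falls 77.7 m from rest: t = √(2·77.7/9.81) = 3.98 s; v = g·t = 39.0 m/s.
Total time = 3.00 + 2.75 + 3.98 = 9.73 s

9.73 s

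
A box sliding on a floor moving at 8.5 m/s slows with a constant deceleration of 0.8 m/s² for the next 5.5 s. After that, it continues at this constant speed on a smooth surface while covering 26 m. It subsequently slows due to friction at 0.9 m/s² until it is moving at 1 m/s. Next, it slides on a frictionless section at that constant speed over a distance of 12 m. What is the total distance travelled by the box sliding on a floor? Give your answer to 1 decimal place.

Phase 1 (decelerating): v₀ = 8.50 m/s, a = -0.8 m/s².
v = v₀ + at = 8.50 + (-0.8)(5.5) = 4.10 m/s
Δx = v₀t + ½at² = 8.50·5.5 + 0.5·-0.8·5.5² = 34.6 m

Phase 2 (constant speed): v₀ = 4.10 m/s, a = 0 m/s².
Constant speed: t = d/v = 26/4.10 = 6.34 s

Phase 3 (decelerating): v₀ = 4.10 m/s, a = -0.9 m/s².
v = v₀ + at → t = (1 − 4.10) / -0.9 = 3.44 s
v² = v₀² + 2aΔx → Δx = (1² − 4.10²)/(2·-0.9) = 8.78 m

Phase 4 (constant speed): v₀ = 1.00 m/s, a = 0 m/s².
Constant speed: t = d/v = 12/1.00 = 12.0 s
Total distance = 34.6 + 26.0 + 8.78 + 12.0 = 81.4 m

81.4 m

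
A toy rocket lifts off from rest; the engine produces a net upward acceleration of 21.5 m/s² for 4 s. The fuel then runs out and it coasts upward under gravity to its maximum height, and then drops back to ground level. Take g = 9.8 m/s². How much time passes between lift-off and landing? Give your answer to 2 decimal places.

Phase 1 (powered ascent): v₀ = 0 m/s, a = 21.5 m/s².
v = v₀ + at = 0 + (21.5)(4) = 86.0 m/s
Δx = v₀t + ½at² = 0·4 + 0.5·21.5·4² = 172 m

Phase 2 (coasting upward): v₀ = 86.0 m/s, a = -9.8 m/s².
v = v₀ + at → t = (0 − 86.0) / -9.8 = 8.78 s
v² = v₀² + 2aΔx → Δx = (0² − 86.0²)/(2·-9.8) = 377 m

Phase 3 (free fall): v₀ = 0 m/s, a = -9.8 m/s².
Falls 549 m from rest: t = √(2·549/9.8) = 10.6 s; v = g·t = 104 m/s.
Total time = 4.00 + 8.78 + 10.6 = 23.4 s

23.36 s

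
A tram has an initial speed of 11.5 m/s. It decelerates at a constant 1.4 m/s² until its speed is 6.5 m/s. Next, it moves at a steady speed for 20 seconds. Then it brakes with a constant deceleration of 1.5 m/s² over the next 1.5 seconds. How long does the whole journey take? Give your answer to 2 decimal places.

25.07 s

Phase 1 (decelerating): v₀ = 11.5 m/s, a = -1.4 m/s².
v = v₀ + at → t = (6.5 − 11.5) / -1.4 = 3.57 s
v² = v₀² + 2aΔx → Δx = (6.5² − 11.5²)/(2·-1.4) = 32.1 m

Phase 2 (constant speed): v₀ = 6.50 m/s, a = 0 m/s².
v = v₀ + at = 6.50 + (0)(20) = 6.50 m/s
Δx = v₀t + ½at² = 6.50·20 + 0.5·0·20² = 130 m

Phase 3 (decelerating): v₀ = 6.50 m/s, a = -1.5 m/s².
v = v₀ + at = 6.50 + (-1.5)(1.5) = 4.25 m/s
Δx = v₀t + ½at² = 6.50·1.5 + 0.5·-1.5·1.5² = 8.06 m
Total time = 3.57 + 20.0 + 1.50 = 25.1 s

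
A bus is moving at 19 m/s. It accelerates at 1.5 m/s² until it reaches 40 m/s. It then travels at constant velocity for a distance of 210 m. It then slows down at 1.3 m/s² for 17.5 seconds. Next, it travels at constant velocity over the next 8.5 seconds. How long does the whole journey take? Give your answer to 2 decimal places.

45.25 s

Phase 1 (accelerating): v₀ = 19.0 m/s, a = 1.5 m/s².
v = v₀ + at → t = (40 − 19.0) / 1.5 = 14.0 s
v² = v₀² + 2aΔx → Δx = (40² − 19.0²)/(2·1.5) = 413 m

Phase 2 (constant speed): v₀ = 40.0 m/s, a = 0 m/s².
Constant speed: t = d/v = 210/40.0 = 5.25 s

Phase 3 (decelerating): v₀ = 40.0 m/s, a = -1.3 m/s².
v = v₀ + at = 40.0 + (-1.3)(17.5) = 17.2 m/s
Δx = v₀t + ½at² = 40.0·17.5 + 0.5·-1.3·17.5² = 501 m

Phase 4 (constant speed): v₀ = 17.2 m/s, a = 0 m/s².
v = v₀ + at = 17.2 + (0)(8.5) = 17.2 m/s
Δx = v₀t + ½at² = 17.2·8.5 + 0.5·0·8.5² = 147 m
Total time = 14.0 + 5.25 + 17.5 + 8.50 = 45.2 s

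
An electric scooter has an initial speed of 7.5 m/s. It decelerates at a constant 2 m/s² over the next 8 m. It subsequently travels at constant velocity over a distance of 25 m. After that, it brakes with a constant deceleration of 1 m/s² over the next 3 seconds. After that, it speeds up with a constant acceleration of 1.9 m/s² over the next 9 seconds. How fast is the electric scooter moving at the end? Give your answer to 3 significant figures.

19.0 m/s

Phase 1 (decelerating): v₀ = 7.50 m/s, a = -2 m/s².
v² = v₀² + 2aΔx = 7.50² + 2·-2·8 = 24.2 → v = 4.92 m/s
t = (v − v₀)/a = (4.92 − 7.50)/-2 = 1.29 s

Phase 2 (constant speed): v₀ = 4.92 m/s, a = 0 m/s².
Constant speed: t = d/v = 25/4.92 = 5.08 s

Phase 3 (decelerating): v₀ = 4.92 m/s, a = -1 m/s².
v = v₀ + at = 4.92 + (-1)(3) = 1.92 m/s
Δx = v₀t + ½at² = 4.92·3 + 0.5·-1·3² = 10.3 m

Phase 4 (accelerating): v₀ = 1.92 m/s, a = 1.9 m/s².
v = v₀ + at = 1.92 + (1.9)(9) = 19.0 m/s
Δx = v₀t + ½at² = 1.92·9 + 0.5·1.9·9² = 94.3 m
Final speed = 19.0 m/s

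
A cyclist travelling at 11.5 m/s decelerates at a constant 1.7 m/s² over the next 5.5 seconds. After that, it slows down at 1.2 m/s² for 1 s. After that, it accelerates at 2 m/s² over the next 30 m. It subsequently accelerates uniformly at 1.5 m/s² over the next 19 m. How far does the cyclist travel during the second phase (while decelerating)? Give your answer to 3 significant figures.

Phase 1 (decelerating): v₀ = 11.5 m/s, a = -1.7 m/s².
v = v₀ + at = 11.5 + (-1.7)(5.5) = 2.15 m/s
Δx = v₀t + ½at² = 11.5·5.5 + 0.5·-1.7·5.5² = 37.5 m

Phase 2 (decelerating): v₀ = 2.15 m/s, a = -1.2 m/s².
v = v₀ + at = 2.15 + (-1.2)(1) = 0.950 m/s
Δx = v₀t + ½at² = 2.15·1 + 0.5·-1.2·1² = 1.55 m
Distance in phase 2 = 1.55 m

1.55 m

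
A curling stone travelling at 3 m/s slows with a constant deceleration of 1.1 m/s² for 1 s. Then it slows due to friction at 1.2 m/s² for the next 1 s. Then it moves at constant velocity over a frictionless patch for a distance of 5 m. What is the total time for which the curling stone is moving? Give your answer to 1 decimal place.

Phase 1 (decelerating): v₀ = 3.00 m/s, a = -1.1 m/s².
v = v₀ + at = 3.00 + (-1.1)(1) = 1.90 m/s
Δx = v₀t + ½at² = 3.00·1 + 0.5·-1.1·1² = 2.45 m

Phase 2 (decelerating): v₀ = 1.90 m/s, a = -1.2 m/s².
v = v₀ + at = 1.90 + (-1.2)(1) = 0.700 m/s
Δx = v₀t + ½at² = 1.90·1 + 0.5·-1.2·1² = 1.30 m

Phase 3 (constant speed): v₀ = 0.700 m/s, a = 0 m/s².
Constant speed: t = d/v = 5/0.700 = 7.14 s
Total time = 1.00 + 1.00 + 7.14 = 9.14 s

9.1 s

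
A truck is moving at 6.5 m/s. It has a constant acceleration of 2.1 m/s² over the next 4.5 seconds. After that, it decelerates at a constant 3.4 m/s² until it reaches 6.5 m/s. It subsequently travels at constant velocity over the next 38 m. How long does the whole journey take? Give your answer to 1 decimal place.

Phase 1 (accelerating): v₀ = 6.50 m/s, a = 2.1 m/s².
v = v₀ + at = 6.50 + (2.1)(4.5) = 16.0 m/s
Δx = v₀t + ½at² = 6.50·4.5 + 0.5·2.1·4.5² = 50.5 m

Phase 2 (decelerating): v₀ = 16.0 m/s, a = -3.4 m/s².
v = v₀ + at → t = (6.5 − 16.0) / -3.4 = 2.78 s
v² = v₀² + 2aΔx → Δx = (6.5² − 16.0²)/(2·-3.4) = 31.2 m

Phase 3 (constant speed): v₀ = 6.50 m/s, a = 0 m/s².
Constant speed: t = d/v = 38/6.50 = 5.85 s
Total time = 4.50 + 2.78 + 5.85 = 13.1 s

13.1 s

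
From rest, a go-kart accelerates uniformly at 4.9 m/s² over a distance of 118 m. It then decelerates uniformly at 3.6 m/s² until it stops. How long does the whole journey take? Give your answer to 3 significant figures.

16.4 s

Phase 1 (accelerating): v₀ = 0 m/s, a = 4.9 m/s².
v² = v₀² + 2aΔx = 0² + 2·4.9·118 = 1160 → v = 34.0 m/s
t = (v − v₀)/a = (34.0 − 0)/4.9 = 6.94 s

Phase 2 (decelerating): v₀ = 34.0 m/s, a = -3.6 m/s².
v = v₀ + at → t = (0 − 34.0) / -3.6 = 9.45 s
v² = v₀² + 2aΔx → Δx = (0² − 34.0²)/(2·-3.6) = 161 m
Total time = 6.94 + 9.45 = 16.4 s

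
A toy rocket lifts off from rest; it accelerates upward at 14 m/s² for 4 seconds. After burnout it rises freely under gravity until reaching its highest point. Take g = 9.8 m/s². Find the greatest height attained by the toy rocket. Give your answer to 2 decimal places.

272.00 m

Phase 1 (powered ascent): v₀ = 0 m/s, a = 14 m/s².
v = v₀ + at = 0 + (14)(4) = 56.0 m/s
Δx = v₀t + ½at² = 0·4 + 0.5·14·4² = 112 m

Phase 2 (coasting upward): v₀ = 56.0 m/s, a = -9.8 m/s².
v = v₀ + at → t = (0 − 56.0) / -9.8 = 5.71 s
v² = v₀² + 2aΔx → Δx = (0² − 56.0²)/(2·-9.8) = 160 m
Maximum height = 112 + 160 = 272 m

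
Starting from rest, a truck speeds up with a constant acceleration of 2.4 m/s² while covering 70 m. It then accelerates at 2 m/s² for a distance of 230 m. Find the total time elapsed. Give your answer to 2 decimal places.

16.19 s

Phase 1 (accelerating): v₀ = 0 m/s, a = 2.4 m/s².
v² = v₀² + 2aΔx = 0² + 2·2.4·70 = 336 → v = 18.3 m/s
t = (v − v₀)/a = (18.3 − 0)/2.4 = 7.64 s

Phase 2 (accelerating): v₀ = 18.3 m/s, a = 2 m/s².
v² = v₀² + 2aΔx = 18.3² + 2·2·230 = 1260 → v = 35.4 m/s
t = (v − v₀)/a = (35.4 − 18.3)/2 = 8.55 s
Total time = 7.64 + 8.55 = 16.2 s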